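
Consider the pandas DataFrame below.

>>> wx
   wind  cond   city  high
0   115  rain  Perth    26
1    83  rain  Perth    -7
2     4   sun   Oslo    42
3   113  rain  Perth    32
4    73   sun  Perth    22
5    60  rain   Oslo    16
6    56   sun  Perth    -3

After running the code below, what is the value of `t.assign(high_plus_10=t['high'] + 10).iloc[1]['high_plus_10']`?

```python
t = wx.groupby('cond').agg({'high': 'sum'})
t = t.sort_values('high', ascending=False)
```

group by cond, sum of high:
      high
cond      
rain    67
sun     61
sort by high descending:
      high
cond      
rain    67
sun     61
add column high_plus_10 = t['high'] + 10:
      high  high_plus_10
cond                    
rain    67            77
sun     61            71

71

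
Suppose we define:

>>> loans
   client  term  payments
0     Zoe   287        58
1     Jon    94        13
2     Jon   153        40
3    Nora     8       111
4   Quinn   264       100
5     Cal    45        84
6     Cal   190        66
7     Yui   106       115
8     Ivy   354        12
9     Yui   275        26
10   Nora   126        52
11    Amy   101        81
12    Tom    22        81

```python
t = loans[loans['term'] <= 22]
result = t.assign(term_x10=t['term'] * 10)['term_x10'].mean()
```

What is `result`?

filter rows where term <= 22:
   client  term  payments
3    Nora     8       111
12    Tom    22        81
add column term_x10 = t['term'] * 10:
   client  term  payments  term_x10
3    Nora     8       111        80
12    Tom    22        81       220
Hence 150.0.

150.0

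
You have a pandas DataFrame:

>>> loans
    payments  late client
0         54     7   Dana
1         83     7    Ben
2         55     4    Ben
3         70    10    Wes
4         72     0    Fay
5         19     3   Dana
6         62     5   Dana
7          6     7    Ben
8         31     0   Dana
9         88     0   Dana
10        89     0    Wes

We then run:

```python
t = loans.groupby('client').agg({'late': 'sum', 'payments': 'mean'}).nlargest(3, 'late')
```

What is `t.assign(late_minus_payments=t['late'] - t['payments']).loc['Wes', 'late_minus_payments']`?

group by client: sum(late), mean(payments):
        late  payments
client                
Ben       18      48.0
Dana      15      50.8
Fay        0      72.0
Wes       10      79.5
take 3 rows with largest late:
        late  payments
client                
Ben       18      48.0
Dana      15      50.8
Wes       10      79.5
add column late_minus_payments = t['late'] - t['payments']:
        late  payments  late_minus_payments
client                                     
Ben       18      48.0                -30.0
Dana      15      50.8                -35.8
Wes       10      79.5                -69.5
So loc['Wes', 'late_minus_payments'] = -69.5.

-69.5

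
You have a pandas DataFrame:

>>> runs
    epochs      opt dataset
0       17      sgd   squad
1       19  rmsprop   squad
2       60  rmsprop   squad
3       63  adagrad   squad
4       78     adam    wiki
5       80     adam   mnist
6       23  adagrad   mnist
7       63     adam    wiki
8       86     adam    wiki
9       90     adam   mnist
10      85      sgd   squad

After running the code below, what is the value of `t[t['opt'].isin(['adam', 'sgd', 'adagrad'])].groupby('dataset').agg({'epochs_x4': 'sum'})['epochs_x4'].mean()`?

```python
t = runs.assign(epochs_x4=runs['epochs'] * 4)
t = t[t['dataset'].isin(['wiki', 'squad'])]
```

784.0

add column epochs_x4 = runs['epochs'] * 4:
    epochs      opt dataset  epochs_x4
0       17      sgd   squad         68
1       19  rmsprop   squad         76
2       60  rmsprop   squad        240
3       63  adagrad   squad        252
4       78     adam    wiki        312
5       80     adam   mnist        320
6       23  adagrad   mnist         92
7       63     adam    wiki        252
8       86     adam    wiki        344
9       90     adam   mnist        360
10      85      sgd   squad        340
filter rows where dataset in ['wiki', 'squad']:
    epochs      opt dataset  epochs_x4
0       17      sgd   squad         68
1       19  rmsprop   squad         76
2       60  rmsprop   squad        240
3       63  adagrad   squad        252
4       78     adam    wiki        312
7       63     adam    wiki        252
8       86     adam    wiki        344
10      85      sgd   squad        340
filter rows where opt in ['adam', 'sgd', 'adagrad']:
    epochs      opt dataset  epochs_x4
0       17      sgd   squad         68
3       63  adagrad   squad        252
4       78     adam    wiki        312
7       63     adam    wiki        252
8       86     adam    wiki        344
10      85      sgd   squad        340
group by dataset, sum of epochs_x4:
         epochs_x4
dataset           
squad          660
wiki           908
Taking the mean of column 'epochs_x4' gives 784.0.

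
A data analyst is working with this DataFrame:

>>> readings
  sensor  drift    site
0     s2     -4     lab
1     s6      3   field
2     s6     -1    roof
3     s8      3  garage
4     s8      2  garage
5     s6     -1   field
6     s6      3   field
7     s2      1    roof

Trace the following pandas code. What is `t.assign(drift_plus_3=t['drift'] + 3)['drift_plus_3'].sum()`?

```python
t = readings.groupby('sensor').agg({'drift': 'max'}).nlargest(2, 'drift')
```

12

group by sensor, max of drift:
        drift
sensor       
s2          1
s6          3
s8          3
take 2 rows with largest drift:
        drift
sensor       
s6          3
s8          3
add column drift_plus_3 = t['drift'] + 3:
        drift  drift_plus_3
sensor                     
s6          3             6
s8          3             6
So sum() = 12.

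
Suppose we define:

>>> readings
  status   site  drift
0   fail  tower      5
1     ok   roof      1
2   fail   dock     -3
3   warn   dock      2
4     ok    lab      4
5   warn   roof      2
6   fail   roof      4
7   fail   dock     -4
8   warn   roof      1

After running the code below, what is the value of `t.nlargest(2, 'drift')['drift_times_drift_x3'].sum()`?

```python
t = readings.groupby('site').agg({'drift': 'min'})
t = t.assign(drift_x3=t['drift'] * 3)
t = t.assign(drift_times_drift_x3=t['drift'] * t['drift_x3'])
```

group by site, min of drift:
       drift
site        
dock      -4
lab        4
roof       1
tower      5
add column drift_x3 = t['drift'] * 3:
       drift  drift_x3
site                  
dock      -4       -12
lab        4        12
roof       1         3
tower      5        15
add column drift_times_drift_x3 = t['drift'] * t['drift_x3']:
       drift  drift_x3  drift_times_drift_x3
site                                        
dock      -4       -12                    48
lab        4        12                    48
roof       1         3                     3
tower      5        15                    75
take 2 rows with largest drift:
       drift  drift_x3  drift_times_drift_x3
site                                        
tower      5        15                    75
lab        4        12                    48
sum of column 'drift_times_drift_x3' → 123

123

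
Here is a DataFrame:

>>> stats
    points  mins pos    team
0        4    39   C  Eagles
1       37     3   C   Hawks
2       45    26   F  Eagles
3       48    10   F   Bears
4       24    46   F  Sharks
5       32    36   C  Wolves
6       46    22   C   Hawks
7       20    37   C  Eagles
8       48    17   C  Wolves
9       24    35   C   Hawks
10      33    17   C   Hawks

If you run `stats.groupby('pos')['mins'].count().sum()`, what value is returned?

group by pos, count of mins:
pos
C    8
F    3
Name: mins, dtype: int64

11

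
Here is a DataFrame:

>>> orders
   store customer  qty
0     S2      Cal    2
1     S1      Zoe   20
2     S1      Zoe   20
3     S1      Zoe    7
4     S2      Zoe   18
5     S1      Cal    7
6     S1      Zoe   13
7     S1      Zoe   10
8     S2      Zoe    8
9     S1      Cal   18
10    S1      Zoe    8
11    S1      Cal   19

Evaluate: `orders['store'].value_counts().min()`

value_counts of store:
store
S1    9
S2    3
Name: count, dtype: int64
Reading off the min of the resulting series, we get 3.

3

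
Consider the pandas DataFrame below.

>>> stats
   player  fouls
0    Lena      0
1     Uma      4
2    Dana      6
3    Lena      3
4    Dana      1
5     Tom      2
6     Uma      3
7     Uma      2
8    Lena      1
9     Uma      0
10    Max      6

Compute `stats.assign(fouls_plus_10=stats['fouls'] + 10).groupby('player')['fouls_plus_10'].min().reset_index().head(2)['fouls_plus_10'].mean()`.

10.5

add column fouls_plus_10 = stats['fouls'] + 10:
   player  fouls  fouls_plus_10
0    Lena      0             10
1     Uma      4             14
2    Dana      6             16
3    Lena      3             13
4    Dana      1             11
5     Tom      2             12
6     Uma      3             13
7     Uma      2             12
8    Lena      1             11
9     Uma      0             10
10    Max      6             16
group by player, min of fouls_plus_10:
player
Dana    11
Lena    10
Max     16
Tom     12
Uma     10
Name: fouls_plus_10, dtype: int64
reset_index():
  player  fouls_plus_10
0   Dana             11
1   Lena             10
2    Max             16
3    Tom             12
4    Uma             10
take first 2 rows:
  player  fouls_plus_10
0   Dana             11
1   Lena             10
Hence 10.5.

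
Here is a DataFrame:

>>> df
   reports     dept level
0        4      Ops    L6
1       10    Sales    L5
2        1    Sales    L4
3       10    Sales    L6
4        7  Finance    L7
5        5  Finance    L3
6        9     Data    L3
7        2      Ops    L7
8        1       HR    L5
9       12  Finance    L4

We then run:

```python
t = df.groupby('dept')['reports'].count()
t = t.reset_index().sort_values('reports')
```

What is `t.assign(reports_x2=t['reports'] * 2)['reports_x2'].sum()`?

20

group by dept, count of reports:
dept
Data       1
Finance    3
HR         1
Ops        2
Sales      3
Name: reports, dtype: int64
reset_index():
      dept  reports
0     Data        1
1  Finance        3
2       HR        1
3      Ops        2
4    Sales        3
sort by reports:
      dept  reports
0     Data        1
2       HR        1
3      Ops        2
1  Finance        3
4    Sales        3
add column reports_x2 = t['reports'] * 2:
      dept  reports  reports_x2
0     Data        1           2
2       HR        1           2
3      Ops        2           4
1  Finance        3           6
4    Sales        3           6
Then the sum of column 'reports_x2': 20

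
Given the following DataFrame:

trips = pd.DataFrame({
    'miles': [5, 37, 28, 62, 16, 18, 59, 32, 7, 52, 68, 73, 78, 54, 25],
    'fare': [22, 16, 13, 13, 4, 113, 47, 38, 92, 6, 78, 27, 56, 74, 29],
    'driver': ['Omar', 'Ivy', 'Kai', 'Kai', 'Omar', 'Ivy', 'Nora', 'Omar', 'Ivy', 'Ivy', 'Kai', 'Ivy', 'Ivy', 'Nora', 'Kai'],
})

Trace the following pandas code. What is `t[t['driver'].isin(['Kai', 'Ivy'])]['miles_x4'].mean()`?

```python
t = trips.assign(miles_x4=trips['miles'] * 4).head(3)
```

130.0

add column miles_x4 = trips['miles'] * 4:
    miles  fare driver  miles_x4
0       5    22   Omar        20
1      37    16    Ivy       148
2      28    13    Kai       112
3      62    13    Kai       248
4      16     4   Omar        64
5      18   113    Ivy        72
6      59    47   Nora       236
7      32    38   Omar       128
8       7    92    Ivy        28
9      52     6    Ivy       208
10     68    78    Kai       272
11     73    27    Ivy       292
12     78    56    Ivy       312
13     54    74   Nora       216
14     25    29    Kai       100
take first 3 rows:
   miles  fare driver  miles_x4
0      5    22   Omar        20
1     37    16    Ivy       148
2     28    13    Kai       112
filter rows where driver in ['Kai', 'Ivy']:
   miles  fare driver  miles_x4
1     37    16    Ivy       148
2     28    13    Kai       112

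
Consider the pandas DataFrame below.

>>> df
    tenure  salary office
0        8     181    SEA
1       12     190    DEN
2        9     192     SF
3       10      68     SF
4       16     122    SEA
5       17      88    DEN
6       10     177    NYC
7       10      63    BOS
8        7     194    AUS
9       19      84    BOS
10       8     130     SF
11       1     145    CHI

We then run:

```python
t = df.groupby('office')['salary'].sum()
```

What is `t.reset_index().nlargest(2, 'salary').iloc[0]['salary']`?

group by office, sum of salary:
office
AUS    194
BOS    147
CHI    145
DEN    278
NYC    177
SEA    303
SF     390
Name: salary, dtype: int64
reset_index():
  office  salary
0    AUS     194
1    BOS     147
2    CHI     145
3    DEN     278
4    NYC     177
5    SEA     303
6     SF     390
take 2 rows with largest salary:
  office  salary
6     SF     390
5    SEA     303
So iloc[0]['salary'] = 390.

390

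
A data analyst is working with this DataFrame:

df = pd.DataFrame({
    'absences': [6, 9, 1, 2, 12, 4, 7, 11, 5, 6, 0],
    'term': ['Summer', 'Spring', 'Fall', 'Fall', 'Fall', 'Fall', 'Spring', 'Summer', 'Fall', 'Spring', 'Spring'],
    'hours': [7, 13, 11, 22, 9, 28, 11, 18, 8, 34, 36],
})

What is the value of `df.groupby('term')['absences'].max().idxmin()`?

group by term, max of absences:
term
Fall      12
Spring     9
Summer    11
Name: absences, dtype: int64
Taking the label with the smallest value gives Spring.

Spring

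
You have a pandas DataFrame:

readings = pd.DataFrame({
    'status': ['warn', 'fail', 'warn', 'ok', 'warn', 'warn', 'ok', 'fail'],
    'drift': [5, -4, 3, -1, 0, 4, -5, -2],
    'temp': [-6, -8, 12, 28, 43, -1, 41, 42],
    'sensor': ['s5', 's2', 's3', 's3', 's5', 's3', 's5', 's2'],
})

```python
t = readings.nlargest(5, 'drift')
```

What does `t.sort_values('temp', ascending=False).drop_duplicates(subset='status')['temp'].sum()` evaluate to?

71

take 5 rows with largest drift:
  status  drift  temp sensor
0   warn      5    -6     s5
5   warn      4    -1     s3
2   warn      3    12     s3
4   warn      0    43     s5
3     ok     -1    28     s3
sort by temp descending:
  status  drift  temp sensor
4   warn      0    43     s5
3     ok     -1    28     s3
2   warn      3    12     s3
5   warn      4    -1     s3
0   warn      5    -6     s5
drop duplicate status (keep=first):
  status  drift  temp sensor
4   warn      0    43     s5
3     ok     -1    28     s3
Reading off the sum of column 'temp', we get 71.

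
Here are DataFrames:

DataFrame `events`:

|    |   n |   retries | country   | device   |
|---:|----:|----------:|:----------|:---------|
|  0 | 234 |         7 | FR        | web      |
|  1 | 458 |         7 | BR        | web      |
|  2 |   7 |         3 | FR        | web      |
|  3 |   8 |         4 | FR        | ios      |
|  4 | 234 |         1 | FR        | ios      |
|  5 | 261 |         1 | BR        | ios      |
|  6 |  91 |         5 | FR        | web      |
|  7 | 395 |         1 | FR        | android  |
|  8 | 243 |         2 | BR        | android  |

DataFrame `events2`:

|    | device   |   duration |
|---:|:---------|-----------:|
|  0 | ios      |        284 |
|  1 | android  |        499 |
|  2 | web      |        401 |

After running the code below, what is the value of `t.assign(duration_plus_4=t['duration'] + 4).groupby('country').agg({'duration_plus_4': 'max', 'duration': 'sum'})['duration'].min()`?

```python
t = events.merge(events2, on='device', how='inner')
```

1184

merge on 'device' (how='inner') → 9 rows:
     n  retries country   device  duration
0  234        7      FR      web       401
1  458        7      BR      web       401
2    7        3      FR      web       401
3    8        4      FR      ios       284
4  234        1      FR      ios       284
5  261        1      BR      ios       284
6   91        5      FR      web       401
7  395        1      FR  android       499
8  243        2      BR  android       499
add column duration_plus_4 = t['duration'] + 4:
     n  retries country   device  duration  duration_plus_4
0  234        7      FR      web       401              405
1  458        7      BR      web       401              405
2    7        3      FR      web       401              405
3    8        4      FR      ios       284              288
4  234        1      FR      ios       284              288
5  261        1      BR      ios       284              288
6   91        5      FR      web       401              405
7  395        1      FR  android       499              503
8  243        2      BR  android       499              503
group by country: max(duration_plus_4), sum(duration):
         duration_plus_4  duration
country                           
BR                   503      1184
FR                   503      2270
Hence 1184.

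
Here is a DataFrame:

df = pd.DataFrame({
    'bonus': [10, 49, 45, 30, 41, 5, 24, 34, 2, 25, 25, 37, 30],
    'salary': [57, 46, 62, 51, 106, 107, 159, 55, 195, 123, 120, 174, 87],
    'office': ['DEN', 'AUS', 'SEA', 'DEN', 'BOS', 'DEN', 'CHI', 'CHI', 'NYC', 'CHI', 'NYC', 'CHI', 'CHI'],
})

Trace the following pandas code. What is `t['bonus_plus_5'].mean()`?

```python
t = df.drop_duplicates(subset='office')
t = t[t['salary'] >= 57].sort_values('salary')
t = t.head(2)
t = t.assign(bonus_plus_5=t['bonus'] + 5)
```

drop duplicate office (keep=first):
   bonus  salary office
0     10      57    DEN
1     49      46    AUS
2     45      62    SEA
4     41     106    BOS
6     24     159    CHI
8      2     195    NYC
filter rows where salary >= 57:
   bonus  salary office
0     10      57    DEN
2     45      62    SEA
4     41     106    BOS
6     24     159    CHI
8      2     195    NYC
sort by salary:
   bonus  salary office
0     10      57    DEN
2     45      62    SEA
4     41     106    BOS
6     24     159    CHI
8      2     195    NYC
take first 2 rows:
   bonus  salary office
0     10      57    DEN
2     45      62    SEA
add column bonus_plus_5 = t['bonus'] + 5:
   bonus  salary office  bonus_plus_5
0     10      57    DEN            15
2     45      62    SEA            50

32.5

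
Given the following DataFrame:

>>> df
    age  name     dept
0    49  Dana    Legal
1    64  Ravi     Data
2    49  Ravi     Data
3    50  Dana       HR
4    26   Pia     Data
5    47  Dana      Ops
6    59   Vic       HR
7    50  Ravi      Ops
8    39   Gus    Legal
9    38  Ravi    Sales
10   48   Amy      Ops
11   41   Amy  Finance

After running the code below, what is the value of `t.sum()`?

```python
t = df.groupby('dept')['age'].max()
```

301

group by dept, max of age:
dept
Data       64
Finance    41
HR         59
Legal      49
Ops        50
Sales      38
Name: age, dtype: int64
So sum() = 301.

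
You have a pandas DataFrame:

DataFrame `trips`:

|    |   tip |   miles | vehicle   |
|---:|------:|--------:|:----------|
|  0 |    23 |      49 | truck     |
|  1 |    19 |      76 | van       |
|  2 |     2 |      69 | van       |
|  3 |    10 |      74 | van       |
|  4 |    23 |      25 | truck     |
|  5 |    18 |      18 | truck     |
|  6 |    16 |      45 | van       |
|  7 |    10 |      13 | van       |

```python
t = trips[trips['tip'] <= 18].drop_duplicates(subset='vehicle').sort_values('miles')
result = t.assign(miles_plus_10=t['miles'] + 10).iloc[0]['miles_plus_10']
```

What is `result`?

28

filter rows where tip <= 18:
   tip  miles vehicle
2    2     69     van
3   10     74     van
5   18     18   truck
6   16     45     van
7   10     13     van
drop duplicate vehicle (keep=first):
   tip  miles vehicle
2    2     69     van
5   18     18   truck
sort by miles:
   tip  miles vehicle
5   18     18   truck
2    2     69     van
add column miles_plus_10 = t['miles'] + 10:
   tip  miles vehicle  miles_plus_10
5   18     18   truck             28
2    2     69     van             79
Reading off the value at position 0, column 'miles_plus_10', we get 28.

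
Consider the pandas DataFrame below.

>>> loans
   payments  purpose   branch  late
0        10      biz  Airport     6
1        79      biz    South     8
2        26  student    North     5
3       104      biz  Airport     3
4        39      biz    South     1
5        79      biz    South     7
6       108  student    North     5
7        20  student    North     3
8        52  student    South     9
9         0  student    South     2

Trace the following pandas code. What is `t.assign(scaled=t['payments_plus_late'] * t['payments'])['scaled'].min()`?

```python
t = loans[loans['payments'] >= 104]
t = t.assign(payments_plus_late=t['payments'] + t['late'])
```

11128

filter rows where payments >= 104:
   payments  purpose   branch  late
3       104      biz  Airport     3
6       108  student    North     5
add column payments_plus_late = t['payments'] + t['late']:
   payments  purpose   branch  late  payments_plus_late
3       104      biz  Airport     3                 107
6       108  student    North     5                 113
add column scaled = t['payments_plus_late'] * t['payments']:
   payments  purpose   branch  late  payments_plus_late  scaled
3       104      biz  Airport     3                 107   11128
6       108  student    North     5                 113   12204
Taking the min of column 'scaled' gives 11128.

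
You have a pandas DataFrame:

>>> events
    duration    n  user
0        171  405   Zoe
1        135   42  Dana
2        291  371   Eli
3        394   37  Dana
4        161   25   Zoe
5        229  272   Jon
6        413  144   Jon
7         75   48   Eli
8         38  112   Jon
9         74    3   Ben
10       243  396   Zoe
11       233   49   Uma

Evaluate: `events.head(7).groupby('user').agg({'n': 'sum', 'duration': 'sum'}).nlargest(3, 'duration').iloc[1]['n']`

79

take first 7 rows:
   duration    n  user
0       171  405   Zoe
1       135   42  Dana
2       291  371   Eli
3       394   37  Dana
4       161   25   Zoe
5       229  272   Jon
6       413  144   Jon
group by user: sum(n), sum(duration):
        n  duration
user               
Dana   79       529
Eli   371       291
Jon   416       642
Zoe   430       332
take 3 rows with largest duration:
        n  duration
user               
Jon   416       642
Dana   79       529
Zoe   430       332
Taking the value at position 1, column 'n' gives 79.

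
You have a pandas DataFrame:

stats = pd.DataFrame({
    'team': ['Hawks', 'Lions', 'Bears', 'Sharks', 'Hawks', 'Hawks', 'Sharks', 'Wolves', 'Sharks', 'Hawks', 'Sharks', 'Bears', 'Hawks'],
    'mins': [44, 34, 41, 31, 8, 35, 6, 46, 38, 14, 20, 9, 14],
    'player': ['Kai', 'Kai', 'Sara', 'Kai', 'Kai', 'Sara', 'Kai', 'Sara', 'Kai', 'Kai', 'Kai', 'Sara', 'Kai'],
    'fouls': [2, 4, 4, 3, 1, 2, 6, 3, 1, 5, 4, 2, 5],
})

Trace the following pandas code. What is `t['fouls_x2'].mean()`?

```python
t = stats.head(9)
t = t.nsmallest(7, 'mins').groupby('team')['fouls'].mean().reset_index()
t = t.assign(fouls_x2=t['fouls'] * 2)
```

take first 9 rows:
     team  mins player  fouls
0   Hawks    44    Kai      2
1   Lions    34    Kai      4
2   Bears    41   Sara      4
3  Sharks    31    Kai      3
4   Hawks     8    Kai      1
5   Hawks    35   Sara      2
6  Sharks     6    Kai      6
7  Wolves    46   Sara      3
8  Sharks    38    Kai      1
take 7 rows with smallest mins:
     team  mins player  fouls
6  Sharks     6    Kai      6
4   Hawks     8    Kai      1
3  Sharks    31    Kai      3
1   Lions    34    Kai      4
5   Hawks    35   Sara      2
8  Sharks    38    Kai      1
2   Bears    41   Sara      4
group by team, mean of fouls:
team
Bears     4.000000
Hawks     1.500000
Lions     4.000000
Sharks    3.333333
Name: fouls, dtype: float64
reset_index():
     team     fouls
0   Bears  4.000000
1   Hawks  1.500000
2   Lions  4.000000
3  Sharks  3.333333
add column fouls_x2 = t['fouls'] * 2:
     team     fouls  fouls_x2
0   Bears  4.000000  8.000000
1   Hawks  1.500000  3.000000
2   Lions  4.000000  8.000000
3  Sharks  3.333333  6.666667
Then the mean of column 'fouls_x2': 6.41666666667

6.41666666667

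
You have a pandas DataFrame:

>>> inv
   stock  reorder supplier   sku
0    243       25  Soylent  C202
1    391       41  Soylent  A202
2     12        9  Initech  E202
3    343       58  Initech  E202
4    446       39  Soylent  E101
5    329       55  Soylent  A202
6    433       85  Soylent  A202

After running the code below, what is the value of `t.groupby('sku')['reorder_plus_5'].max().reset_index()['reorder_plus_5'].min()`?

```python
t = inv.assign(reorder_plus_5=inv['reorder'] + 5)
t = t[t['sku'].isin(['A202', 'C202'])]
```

add column reorder_plus_5 = inv['reorder'] + 5:
   stock  reorder supplier   sku  reorder_plus_5
0    243       25  Soylent  C202              30
1    391       41  Soylent  A202              46
2     12        9  Initech  E202              14
3    343       58  Initech  E202              63
4    446       39  Soylent  E101              44
5    329       55  Soylent  A202              60
6    433       85  Soylent  A202              90
filter rows where sku in ['A202', 'C202']:
   stock  reorder supplier   sku  reorder_plus_5
0    243       25  Soylent  C202              30
1    391       41  Soylent  A202              46
5    329       55  Soylent  A202              60
6    433       85  Soylent  A202              90
group by sku, max of reorder_plus_5:
sku
A202    90
C202    30
Name: reorder_plus_5, dtype: int64
reset_index():
    sku  reorder_plus_5
0  A202              90
1  C202              30
Hence 30.

30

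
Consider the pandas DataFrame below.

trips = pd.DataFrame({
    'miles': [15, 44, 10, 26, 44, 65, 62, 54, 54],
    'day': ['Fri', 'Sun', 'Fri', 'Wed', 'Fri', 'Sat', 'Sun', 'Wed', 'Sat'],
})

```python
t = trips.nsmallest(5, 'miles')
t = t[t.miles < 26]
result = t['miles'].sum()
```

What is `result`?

take 5 rows with smallest miles:
   miles  day
2     10  Fri
0     15  Fri
3     26  Wed
1     44  Sun
4     44  Fri
filter rows where miles < 26:
   miles  day
2     10  Fri
0     15  Fri
Reading off the sum of column 'miles', we get 25.

25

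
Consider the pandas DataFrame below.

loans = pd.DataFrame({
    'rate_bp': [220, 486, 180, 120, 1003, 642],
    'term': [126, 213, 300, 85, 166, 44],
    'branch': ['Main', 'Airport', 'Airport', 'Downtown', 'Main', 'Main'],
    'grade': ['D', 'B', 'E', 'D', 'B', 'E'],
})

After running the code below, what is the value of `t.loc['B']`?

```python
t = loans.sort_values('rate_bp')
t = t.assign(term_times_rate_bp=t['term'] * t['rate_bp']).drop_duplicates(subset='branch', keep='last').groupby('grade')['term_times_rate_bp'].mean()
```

135008.0

sort by rate_bp:
   rate_bp  term    branch grade
3      120    85  Downtown     D
2      180   300   Airport     E
0      220   126      Main     D
1      486   213   Airport     B
5      642    44      Main     E
4     1003   166      Main     B
add column term_times_rate_bp = t['term'] * t['rate_bp']:
   rate_bp  term    branch grade  term_times_rate_bp
3      120    85  Downtown     D               10200
2      180   300   Airport     E               54000
0      220   126      Main     D               27720
1      486   213   Airport     B              103518
5      642    44      Main     E               28248
4     1003   166      Main     B              166498
drop duplicate branch (keep=last):
   rate_bp  term    branch grade  term_times_rate_bp
3      120    85  Downtown     D               10200
1      486   213   Airport     B              103518
4     1003   166      Main     B              166498
group by grade, mean of term_times_rate_bp:
grade
B    135008.0
D     10200.0
Name: term_times_rate_bp, dtype: float64
Hence 135008.0.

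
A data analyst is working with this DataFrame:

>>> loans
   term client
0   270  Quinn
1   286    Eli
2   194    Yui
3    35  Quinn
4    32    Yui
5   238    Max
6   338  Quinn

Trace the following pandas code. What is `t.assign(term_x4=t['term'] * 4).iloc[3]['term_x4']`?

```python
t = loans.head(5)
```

take first 5 rows:
   term client
0   270  Quinn
1   286    Eli
2   194    Yui
3    35  Quinn
4    32    Yui
add column term_x4 = t['term'] * 4:
   term client  term_x4
0   270  Quinn     1080
1   286    Eli     1144
2   194    Yui      776
3    35  Quinn      140
4    32    Yui      128
Hence 140.

140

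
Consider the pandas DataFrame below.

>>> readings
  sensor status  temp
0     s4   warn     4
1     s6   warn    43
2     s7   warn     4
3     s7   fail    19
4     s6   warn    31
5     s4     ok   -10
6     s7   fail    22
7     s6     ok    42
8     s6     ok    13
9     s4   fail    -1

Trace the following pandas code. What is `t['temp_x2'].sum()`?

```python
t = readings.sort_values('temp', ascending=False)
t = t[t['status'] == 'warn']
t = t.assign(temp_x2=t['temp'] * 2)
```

sort by temp descending:
  sensor status  temp
1     s6   warn    43
7     s6     ok    42
4     s6   warn    31
6     s7   fail    22
3     s7   fail    19
8     s6     ok    13
0     s4   warn     4
2     s7   warn     4
9     s4   fail    -1
5     s4     ok   -10
filter rows where status == 'warn':
  sensor status  temp
1     s6   warn    43
4     s6   warn    31
0     s4   warn     4
2     s7   warn     4
add column temp_x2 = t['temp'] * 2:
  sensor status  temp  temp_x2
1     s6   warn    43       86
4     s6   warn    31       62
0     s4   warn     4        8
2     s7   warn     4        8

164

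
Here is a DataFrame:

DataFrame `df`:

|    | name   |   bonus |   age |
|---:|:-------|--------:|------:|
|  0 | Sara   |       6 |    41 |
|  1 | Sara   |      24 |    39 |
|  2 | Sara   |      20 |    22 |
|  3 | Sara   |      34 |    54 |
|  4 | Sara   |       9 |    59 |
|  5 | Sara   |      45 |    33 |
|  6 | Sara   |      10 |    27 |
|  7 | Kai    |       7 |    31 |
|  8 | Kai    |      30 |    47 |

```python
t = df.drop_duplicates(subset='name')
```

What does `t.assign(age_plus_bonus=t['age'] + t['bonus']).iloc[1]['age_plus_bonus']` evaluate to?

drop duplicate name (keep=first):
   name  bonus  age
0  Sara      6   41
7   Kai      7   31
add column age_plus_bonus = t['age'] + t['bonus']:
   name  bonus  age  age_plus_bonus
0  Sara      6   41              47
7   Kai      7   31              38
Taking the value at position 1, column 'age_plus_bonus' gives 38.

38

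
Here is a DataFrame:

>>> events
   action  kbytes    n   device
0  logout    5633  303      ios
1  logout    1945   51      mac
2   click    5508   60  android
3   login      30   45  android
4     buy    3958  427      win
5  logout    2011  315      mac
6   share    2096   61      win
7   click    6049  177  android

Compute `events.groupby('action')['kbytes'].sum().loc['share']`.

group by action, sum of kbytes:
action
buy        3958
click     11557
login        30
logout     9589
share      2096
Name: kbytes, dtype: int64
So loc['share'] = 2096.

2096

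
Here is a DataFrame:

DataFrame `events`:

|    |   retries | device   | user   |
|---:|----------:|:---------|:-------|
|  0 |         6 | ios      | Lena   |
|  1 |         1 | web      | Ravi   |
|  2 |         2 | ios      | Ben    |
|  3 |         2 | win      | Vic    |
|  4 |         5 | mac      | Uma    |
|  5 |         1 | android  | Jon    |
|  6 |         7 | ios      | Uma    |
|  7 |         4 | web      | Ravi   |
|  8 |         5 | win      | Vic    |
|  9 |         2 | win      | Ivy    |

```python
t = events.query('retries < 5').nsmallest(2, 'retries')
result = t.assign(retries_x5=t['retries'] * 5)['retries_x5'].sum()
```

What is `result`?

10

filter rows where retries < 5:
   retries   device  user
1        1      web  Ravi
2        2      ios   Ben
3        2      win   Vic
5        1  android   Jon
7        4      web  Ravi
9        2      win   Ivy
take 2 rows with smallest retries:
   retries   device  user
1        1      web  Ravi
5        1  android   Jon
add column retries_x5 = t['retries'] * 5:
   retries   device  user  retries_x5
1        1      web  Ravi           5
5        1  android   Jon           5
Hence 10.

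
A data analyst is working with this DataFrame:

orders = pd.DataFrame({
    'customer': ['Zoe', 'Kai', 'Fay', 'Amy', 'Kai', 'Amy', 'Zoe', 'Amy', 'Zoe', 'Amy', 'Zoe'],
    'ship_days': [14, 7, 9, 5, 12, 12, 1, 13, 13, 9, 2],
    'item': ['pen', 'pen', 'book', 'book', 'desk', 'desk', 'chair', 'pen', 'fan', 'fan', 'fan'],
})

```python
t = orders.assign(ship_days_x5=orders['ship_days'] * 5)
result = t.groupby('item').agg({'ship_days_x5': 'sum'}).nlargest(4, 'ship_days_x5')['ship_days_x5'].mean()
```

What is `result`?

add column ship_days_x5 = orders['ship_days'] * 5:
   customer  ship_days   item  ship_days_x5
0       Zoe         14    pen            70
1       Kai          7    pen            35
2       Fay          9   book            45
3       Amy          5   book            25
4       Kai         12   desk            60
5       Amy         12   desk            60
6       Zoe          1  chair             5
7       Amy         13    pen            65
8       Zoe         13    fan            65
9       Amy          9    fan            45
10      Zoe          2    fan            10
group by item, sum of ship_days_x5:
       ship_days_x5
item               
book             70
chair             5
desk            120
fan             120
pen             170
take 4 rows with largest ship_days_x5:
      ship_days_x5
item              
pen            170
desk           120
fan            120
book            70
Finally, mean of column 'ship_days_x5' = 120.0.

120.0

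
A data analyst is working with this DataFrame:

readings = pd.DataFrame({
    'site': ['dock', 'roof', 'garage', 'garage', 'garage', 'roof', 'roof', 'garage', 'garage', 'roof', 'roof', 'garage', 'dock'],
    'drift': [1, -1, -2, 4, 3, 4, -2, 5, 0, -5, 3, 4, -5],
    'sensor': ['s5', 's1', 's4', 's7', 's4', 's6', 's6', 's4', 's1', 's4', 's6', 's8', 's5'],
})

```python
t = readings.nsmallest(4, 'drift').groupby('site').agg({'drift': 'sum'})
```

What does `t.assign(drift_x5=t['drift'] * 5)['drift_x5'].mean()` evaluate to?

-23.3333333333

take 4 rows with smallest drift:
      site  drift sensor
9     roof     -5     s4
12    dock     -5     s5
2   garage     -2     s4
6     roof     -2     s6
group by site, sum of drift:
        drift
site         
dock       -5
garage     -2
roof       -7
add column drift_x5 = t['drift'] * 5:
        drift  drift_x5
site                   
dock       -5       -25
garage     -2       -10
roof       -7       -35
mean of column 'drift_x5' → -23.3333333333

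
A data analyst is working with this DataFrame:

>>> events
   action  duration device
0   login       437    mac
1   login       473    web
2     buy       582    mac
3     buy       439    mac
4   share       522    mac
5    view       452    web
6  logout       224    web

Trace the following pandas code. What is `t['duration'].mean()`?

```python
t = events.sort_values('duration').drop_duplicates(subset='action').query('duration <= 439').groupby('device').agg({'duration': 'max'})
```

sort by duration:
   action  duration device
6  logout       224    web
0   login       437    mac
3     buy       439    mac
5    view       452    web
1   login       473    web
4   share       522    mac
2     buy       582    mac
drop duplicate action (keep=first):
   action  duration device
6  logout       224    web
0   login       437    mac
3     buy       439    mac
5    view       452    web
4   share       522    mac
filter rows where duration <= 439:
   action  duration device
6  logout       224    web
0   login       437    mac
3     buy       439    mac
group by device, max of duration:
        duration
device          
mac          439
web          224
Hence 331.5.

331.5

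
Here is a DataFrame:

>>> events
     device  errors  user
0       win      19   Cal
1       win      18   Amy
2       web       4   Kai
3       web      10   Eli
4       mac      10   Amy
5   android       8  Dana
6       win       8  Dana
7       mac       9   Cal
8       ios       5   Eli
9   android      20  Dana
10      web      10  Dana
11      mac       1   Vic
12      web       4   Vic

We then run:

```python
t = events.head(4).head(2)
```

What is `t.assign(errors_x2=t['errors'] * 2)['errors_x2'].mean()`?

take first 4 rows:
  device  errors user
0    win      19  Cal
1    win      18  Amy
2    web       4  Kai
3    web      10  Eli
take first 2 rows:
  device  errors user
0    win      19  Cal
1    win      18  Amy
add column errors_x2 = t['errors'] * 2:
  device  errors user  errors_x2
0    win      19  Cal         38
1    win      18  Amy         36
Taking the mean of column 'errors_x2' gives 37.0.

37.0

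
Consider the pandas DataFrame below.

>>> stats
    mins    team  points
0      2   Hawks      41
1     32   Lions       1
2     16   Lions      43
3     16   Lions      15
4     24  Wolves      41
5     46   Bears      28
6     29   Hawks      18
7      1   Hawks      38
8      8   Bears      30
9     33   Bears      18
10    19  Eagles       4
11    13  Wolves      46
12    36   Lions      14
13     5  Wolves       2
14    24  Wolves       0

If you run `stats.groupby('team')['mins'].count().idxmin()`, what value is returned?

Eagles

group by team, count of mins:
team
Bears     3
Eagles    1
Hawks     3
Lions     4
Wolves    4
Name: mins, dtype: int64
Taking the label with the smallest value gives Eagles.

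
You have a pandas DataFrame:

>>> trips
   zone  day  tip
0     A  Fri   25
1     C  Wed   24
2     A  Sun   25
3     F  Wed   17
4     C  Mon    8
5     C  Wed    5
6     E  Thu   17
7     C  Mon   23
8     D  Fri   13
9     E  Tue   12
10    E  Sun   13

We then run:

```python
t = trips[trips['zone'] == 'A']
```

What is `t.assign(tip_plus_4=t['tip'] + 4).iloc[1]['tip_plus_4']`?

filter rows where zone == 'A':
  zone  day  tip
0    A  Fri   25
2    A  Sun   25
add column tip_plus_4 = t['tip'] + 4:
  zone  day  tip  tip_plus_4
0    A  Fri   25          29
2    A  Sun   25          29
Finally, value at position 1, column 'tip_plus_4' = 29.

29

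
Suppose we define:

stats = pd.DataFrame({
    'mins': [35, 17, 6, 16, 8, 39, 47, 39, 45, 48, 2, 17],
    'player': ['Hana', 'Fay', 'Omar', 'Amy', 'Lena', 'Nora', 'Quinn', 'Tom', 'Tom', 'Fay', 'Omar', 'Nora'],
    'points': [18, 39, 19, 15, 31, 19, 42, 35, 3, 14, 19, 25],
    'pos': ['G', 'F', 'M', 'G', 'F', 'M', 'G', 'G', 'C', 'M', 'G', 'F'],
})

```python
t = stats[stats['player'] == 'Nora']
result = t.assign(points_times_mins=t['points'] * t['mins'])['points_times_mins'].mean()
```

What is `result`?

583.0

filter rows where player == 'Nora':
    mins player  points pos
5     39   Nora      19   M
11    17   Nora      25   F
add column points_times_mins = t['points'] * t['mins']:
    mins player  points pos  points_times_mins
5     39   Nora      19   M                741
11    17   Nora      25   F                425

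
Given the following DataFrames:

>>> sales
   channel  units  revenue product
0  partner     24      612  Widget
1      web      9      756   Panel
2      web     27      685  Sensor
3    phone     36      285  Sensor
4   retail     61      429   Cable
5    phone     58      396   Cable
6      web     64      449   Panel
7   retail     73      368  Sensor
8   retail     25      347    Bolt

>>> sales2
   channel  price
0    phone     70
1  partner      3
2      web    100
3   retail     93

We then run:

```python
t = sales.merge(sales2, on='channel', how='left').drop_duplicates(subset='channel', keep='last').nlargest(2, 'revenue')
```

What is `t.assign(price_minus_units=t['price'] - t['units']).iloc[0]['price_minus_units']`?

-21

merge on 'channel' (how='left') → 9 rows:
   channel  units  revenue product  price
0  partner     24      612  Widget      3
1      web      9      756   Panel    100
2      web     27      685  Sensor    100
3    phone     36      285  Sensor     70
4   retail     61      429   Cable     93
5    phone     58      396   Cable     70
6      web     64      449   Panel    100
7   retail     73      368  Sensor     93
8   retail     25      347    Bolt     93
drop duplicate channel (keep=last):
   channel  units  revenue product  price
0  partner     24      612  Widget      3
5    phone     58      396   Cable     70
6      web     64      449   Panel    100
8   retail     25      347    Bolt     93
take 2 rows with largest revenue:
   channel  units  revenue product  price
0  partner     24      612  Widget      3
6      web     64      449   Panel    100
add column price_minus_units = t['price'] - t['units']:
   channel  units  revenue product  price  price_minus_units
0  partner     24      612  Widget      3                -21
6      web     64      449   Panel    100                 36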